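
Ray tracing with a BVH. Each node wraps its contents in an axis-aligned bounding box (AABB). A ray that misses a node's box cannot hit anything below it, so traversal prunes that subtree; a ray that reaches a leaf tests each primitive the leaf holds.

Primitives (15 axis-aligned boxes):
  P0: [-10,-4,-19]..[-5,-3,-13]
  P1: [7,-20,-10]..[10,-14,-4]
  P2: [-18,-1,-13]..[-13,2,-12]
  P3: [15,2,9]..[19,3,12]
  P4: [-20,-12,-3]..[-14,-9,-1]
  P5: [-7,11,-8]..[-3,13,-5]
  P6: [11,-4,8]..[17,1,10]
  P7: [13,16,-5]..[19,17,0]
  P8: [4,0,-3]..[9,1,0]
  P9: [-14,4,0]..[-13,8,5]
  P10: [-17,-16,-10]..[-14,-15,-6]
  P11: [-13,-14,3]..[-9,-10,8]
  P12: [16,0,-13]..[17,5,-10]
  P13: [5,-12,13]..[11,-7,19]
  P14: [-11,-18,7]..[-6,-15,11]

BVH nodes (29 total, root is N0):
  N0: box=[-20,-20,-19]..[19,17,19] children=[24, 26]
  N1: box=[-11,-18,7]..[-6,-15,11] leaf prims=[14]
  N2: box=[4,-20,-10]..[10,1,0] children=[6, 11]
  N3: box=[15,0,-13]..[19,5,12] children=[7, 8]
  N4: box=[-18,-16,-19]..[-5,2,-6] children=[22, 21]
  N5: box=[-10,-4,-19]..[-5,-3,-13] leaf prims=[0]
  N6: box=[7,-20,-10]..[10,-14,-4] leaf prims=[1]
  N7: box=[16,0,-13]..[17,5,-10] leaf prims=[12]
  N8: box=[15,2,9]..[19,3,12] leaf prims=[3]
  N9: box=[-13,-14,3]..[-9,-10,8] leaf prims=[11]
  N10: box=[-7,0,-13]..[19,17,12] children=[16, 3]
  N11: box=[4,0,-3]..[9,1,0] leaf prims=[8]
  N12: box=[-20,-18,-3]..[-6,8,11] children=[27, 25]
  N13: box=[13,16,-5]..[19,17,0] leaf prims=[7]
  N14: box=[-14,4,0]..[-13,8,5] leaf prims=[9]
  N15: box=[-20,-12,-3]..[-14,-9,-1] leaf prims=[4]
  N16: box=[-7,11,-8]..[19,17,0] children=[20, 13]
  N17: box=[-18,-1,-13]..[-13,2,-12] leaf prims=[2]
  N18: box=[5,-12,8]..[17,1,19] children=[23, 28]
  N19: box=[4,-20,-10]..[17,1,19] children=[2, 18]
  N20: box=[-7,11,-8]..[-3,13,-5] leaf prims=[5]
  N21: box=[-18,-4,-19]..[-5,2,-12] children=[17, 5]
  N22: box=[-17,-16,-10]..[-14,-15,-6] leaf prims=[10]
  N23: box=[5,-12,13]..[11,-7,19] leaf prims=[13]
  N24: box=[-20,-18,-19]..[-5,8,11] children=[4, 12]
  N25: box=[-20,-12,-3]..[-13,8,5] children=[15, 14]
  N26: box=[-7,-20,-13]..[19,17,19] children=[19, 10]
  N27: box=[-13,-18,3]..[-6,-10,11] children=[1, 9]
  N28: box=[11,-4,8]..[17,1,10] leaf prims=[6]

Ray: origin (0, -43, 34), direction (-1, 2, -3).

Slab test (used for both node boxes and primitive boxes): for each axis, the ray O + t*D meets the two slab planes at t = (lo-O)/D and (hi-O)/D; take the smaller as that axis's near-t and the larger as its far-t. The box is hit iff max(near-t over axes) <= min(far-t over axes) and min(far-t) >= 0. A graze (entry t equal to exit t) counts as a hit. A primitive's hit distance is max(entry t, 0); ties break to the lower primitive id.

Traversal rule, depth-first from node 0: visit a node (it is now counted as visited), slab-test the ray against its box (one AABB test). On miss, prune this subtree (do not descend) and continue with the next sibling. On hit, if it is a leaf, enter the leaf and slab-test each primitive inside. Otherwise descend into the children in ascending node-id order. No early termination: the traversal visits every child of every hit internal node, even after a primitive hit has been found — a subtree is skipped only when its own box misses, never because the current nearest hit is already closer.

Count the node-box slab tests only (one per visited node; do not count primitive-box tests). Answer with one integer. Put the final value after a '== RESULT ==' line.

Traverse from the root:
N0 x:[-19,20] y:[23/2,30] z:[5,53/3] -> hit [23/2,53/3], descend [24, 26]
  N24 x:[5,20] y:[25/2,51/2] z:[23/3,53/3] -> hit [25/2,53/3], descend [4, 12]
    N4 x:[5,18] y:[27/2,45/2] z:[40/3,53/3] -> hit [27/2,53/3], descend [21, 22]
      N21 x:[5,18] y:[39/2,45/2] z:[46/3,53/3] -> miss, prune
      N22 x:[14,17] y:[27/2,14] z:[40/3,44/3] -> hit [14,14] leaf, test {P10@t=14}
    N12 x:[6,20] y:[25/2,51/2] z:[23/3,37/3] -> miss, prune
  N26 x:[-19,7] y:[23/2,30] z:[5,47/3] -> miss, prune

Visited [0, 24, 4, 21, 22, 12, 26]. Tests: 7 box, 1 leaf. Nearest: P10.

== RESULT ==
7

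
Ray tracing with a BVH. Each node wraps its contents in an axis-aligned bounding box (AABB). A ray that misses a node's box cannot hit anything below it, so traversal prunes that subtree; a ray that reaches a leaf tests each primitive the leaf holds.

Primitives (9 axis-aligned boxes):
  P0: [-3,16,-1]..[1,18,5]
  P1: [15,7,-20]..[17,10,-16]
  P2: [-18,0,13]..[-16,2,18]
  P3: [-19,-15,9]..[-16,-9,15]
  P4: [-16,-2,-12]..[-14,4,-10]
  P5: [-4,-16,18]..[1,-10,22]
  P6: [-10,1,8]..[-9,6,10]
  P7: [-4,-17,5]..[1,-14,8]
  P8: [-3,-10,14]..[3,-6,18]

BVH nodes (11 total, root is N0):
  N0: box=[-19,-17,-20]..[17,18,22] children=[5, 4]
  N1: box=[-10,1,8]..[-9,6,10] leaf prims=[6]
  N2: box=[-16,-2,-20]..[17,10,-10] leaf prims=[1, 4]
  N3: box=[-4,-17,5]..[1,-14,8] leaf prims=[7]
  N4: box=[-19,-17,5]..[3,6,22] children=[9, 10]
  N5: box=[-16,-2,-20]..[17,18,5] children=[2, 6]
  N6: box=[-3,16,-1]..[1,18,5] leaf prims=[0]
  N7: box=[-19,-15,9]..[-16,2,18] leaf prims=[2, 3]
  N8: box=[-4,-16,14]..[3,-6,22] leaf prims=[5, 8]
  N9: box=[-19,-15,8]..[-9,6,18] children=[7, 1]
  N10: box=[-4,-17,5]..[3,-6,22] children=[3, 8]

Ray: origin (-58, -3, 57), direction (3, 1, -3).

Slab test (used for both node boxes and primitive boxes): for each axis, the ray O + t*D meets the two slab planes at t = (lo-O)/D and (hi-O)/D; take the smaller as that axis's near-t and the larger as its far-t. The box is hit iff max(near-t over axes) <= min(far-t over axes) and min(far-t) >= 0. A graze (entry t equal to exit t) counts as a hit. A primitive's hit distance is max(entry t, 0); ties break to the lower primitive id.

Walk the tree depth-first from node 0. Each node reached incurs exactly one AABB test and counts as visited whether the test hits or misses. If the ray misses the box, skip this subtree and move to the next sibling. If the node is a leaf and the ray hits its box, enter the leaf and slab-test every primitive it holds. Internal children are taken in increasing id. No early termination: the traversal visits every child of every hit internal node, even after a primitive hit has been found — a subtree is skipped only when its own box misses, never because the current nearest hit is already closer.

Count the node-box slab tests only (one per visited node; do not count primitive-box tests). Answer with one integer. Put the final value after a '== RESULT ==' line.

Trace the traversal:
N0 x:[13,25] y:[-14,21] z:[35/3,77/3] -> hit [13,21], descend [4, 5]
  N4 x:[13,61/3] y:[-14,9] z:[35/3,52/3] -> miss, prune
  N5 x:[14,25] y:[1,21] z:[52/3,77/3] -> hit [52/3,21], descend [2, 6]
    N2 x:[14,25] y:[1,13] z:[67/3,77/3] -> miss, prune
    N6 x:[55/3,59/3] y:[19,21] z:[52/3,58/3] -> hit [19,58/3] leaf, test {P0@t=19}

Visited [0, 4, 5, 2, 6]. Tests: 5 box, 1 leaf. Nearest: P0.

== RESULT ==
5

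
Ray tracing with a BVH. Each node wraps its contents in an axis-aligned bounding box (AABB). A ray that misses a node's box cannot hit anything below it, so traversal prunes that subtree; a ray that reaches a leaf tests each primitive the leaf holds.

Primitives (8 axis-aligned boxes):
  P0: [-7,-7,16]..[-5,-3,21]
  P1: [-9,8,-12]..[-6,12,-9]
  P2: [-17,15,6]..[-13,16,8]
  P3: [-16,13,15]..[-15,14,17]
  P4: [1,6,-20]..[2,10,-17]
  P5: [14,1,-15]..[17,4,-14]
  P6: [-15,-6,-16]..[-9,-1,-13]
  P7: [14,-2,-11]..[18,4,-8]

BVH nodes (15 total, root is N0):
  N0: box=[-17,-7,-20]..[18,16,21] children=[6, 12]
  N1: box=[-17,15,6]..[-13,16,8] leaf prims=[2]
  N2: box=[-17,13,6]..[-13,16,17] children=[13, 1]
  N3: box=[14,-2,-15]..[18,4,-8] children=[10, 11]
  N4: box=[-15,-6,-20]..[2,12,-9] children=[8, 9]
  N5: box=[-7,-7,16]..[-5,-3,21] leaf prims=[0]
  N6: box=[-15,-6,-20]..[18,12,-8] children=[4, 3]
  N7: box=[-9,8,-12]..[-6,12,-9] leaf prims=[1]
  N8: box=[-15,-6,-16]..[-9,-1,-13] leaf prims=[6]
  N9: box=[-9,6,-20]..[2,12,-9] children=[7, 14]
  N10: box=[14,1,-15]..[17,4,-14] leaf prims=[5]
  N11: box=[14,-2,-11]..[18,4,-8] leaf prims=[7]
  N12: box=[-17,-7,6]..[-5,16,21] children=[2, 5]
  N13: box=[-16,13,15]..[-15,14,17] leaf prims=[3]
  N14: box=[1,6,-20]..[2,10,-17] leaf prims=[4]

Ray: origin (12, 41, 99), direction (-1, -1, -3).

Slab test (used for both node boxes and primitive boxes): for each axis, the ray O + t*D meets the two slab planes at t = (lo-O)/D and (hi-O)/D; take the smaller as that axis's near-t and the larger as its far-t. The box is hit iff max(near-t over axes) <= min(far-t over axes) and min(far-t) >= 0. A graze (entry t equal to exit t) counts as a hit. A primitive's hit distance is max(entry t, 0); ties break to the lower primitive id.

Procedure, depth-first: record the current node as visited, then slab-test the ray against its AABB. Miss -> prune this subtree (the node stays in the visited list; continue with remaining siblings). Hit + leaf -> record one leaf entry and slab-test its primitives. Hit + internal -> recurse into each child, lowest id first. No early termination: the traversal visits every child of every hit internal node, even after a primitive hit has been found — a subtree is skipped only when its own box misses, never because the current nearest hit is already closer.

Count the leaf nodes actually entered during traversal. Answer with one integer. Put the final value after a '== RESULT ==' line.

Walk:
N0 x:[-6,29] y:[25,48] z:[26,119/3] -> hit [26,29], descend [6, 12]
  N6 x:[-6,27] y:[29,47] z:[107/3,119/3] -> miss, prune
  N12 x:[17,29] y:[25,48] z:[26,31] -> hit [26,29], descend [2, 5]
    N2 x:[25,29] y:[25,28] z:[82/3,31] -> hit [82/3,28], descend [1, 13]
      N1 x:[25,29] y:[25,26] z:[91/3,31] -> miss, prune
      N13 x:[27,28] y:[27,28] z:[82/3,28] -> hit [82/3,28] leaf, test {P3@t=82/3}
    N5 x:[17,19] y:[44,48] z:[26,83/3] -> miss, prune

order=[0, 6, 12, 2, 1, 13, 5]  |boxes|=7  |leaves|=1  hit=P3

== RESULT ==
1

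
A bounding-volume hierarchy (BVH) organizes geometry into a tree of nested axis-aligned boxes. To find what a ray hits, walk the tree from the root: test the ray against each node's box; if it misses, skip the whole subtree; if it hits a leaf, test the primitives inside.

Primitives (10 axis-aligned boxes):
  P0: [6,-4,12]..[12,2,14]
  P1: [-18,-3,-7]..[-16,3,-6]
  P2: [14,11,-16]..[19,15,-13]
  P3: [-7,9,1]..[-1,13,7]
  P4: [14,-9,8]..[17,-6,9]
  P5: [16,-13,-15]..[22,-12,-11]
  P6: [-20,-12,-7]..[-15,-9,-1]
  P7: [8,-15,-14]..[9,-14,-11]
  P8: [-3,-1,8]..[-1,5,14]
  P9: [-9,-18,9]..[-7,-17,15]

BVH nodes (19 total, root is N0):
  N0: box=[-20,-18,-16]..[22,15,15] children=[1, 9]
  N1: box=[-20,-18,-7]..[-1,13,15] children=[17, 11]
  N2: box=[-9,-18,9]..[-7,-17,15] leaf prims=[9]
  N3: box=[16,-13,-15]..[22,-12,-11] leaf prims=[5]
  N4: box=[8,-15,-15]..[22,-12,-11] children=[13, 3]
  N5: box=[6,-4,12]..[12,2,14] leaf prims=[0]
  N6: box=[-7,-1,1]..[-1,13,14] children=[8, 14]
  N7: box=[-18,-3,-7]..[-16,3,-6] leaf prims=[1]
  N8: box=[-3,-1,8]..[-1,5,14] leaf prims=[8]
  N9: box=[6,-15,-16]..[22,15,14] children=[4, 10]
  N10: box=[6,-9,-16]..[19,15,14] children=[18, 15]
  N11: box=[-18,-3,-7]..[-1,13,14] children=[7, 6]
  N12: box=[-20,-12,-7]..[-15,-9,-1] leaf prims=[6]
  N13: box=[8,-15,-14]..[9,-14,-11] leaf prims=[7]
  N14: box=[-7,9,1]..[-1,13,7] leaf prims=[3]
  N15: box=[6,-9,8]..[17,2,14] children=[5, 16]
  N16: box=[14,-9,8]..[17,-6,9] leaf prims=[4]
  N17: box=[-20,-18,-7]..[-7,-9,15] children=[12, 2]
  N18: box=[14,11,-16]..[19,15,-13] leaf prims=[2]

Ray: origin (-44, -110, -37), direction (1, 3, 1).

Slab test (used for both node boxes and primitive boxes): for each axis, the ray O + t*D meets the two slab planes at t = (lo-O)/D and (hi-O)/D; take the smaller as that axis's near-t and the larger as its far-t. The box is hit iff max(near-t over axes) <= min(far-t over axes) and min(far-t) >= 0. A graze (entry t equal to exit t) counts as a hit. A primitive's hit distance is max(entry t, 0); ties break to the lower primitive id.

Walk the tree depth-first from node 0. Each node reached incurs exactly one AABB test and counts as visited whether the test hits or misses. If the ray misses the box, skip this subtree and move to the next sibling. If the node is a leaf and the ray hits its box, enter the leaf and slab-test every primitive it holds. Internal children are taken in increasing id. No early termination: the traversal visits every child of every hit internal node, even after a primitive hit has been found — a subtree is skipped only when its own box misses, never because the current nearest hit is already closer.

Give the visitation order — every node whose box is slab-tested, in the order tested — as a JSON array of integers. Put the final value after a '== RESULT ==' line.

Traverse from the root:
N0 x:[24,66] y:[92/3,125/3] z:[21,52] -> hit [92/3,125/3], descend [1, 9]
  N1 x:[24,43] y:[92/3,41] z:[30,52] -> hit [92/3,41], descend [11, 17]
    N11 x:[26,43] y:[107/3,41] z:[30,51] -> hit [107/3,41], descend [6, 7]
      N6 x:[37,43] y:[109/3,41] z:[38,51] -> hit [38,41], descend [8, 14]
        N8 x:[41,43] y:[109/3,115/3] z:[45,51] -> miss, prune
        N14 x:[37,43] y:[119/3,41] z:[38,44] -> hit [119/3,41] leaf, test {P3@t=119/3}
      N7 x:[26,28] y:[107/3,113/3] z:[30,31] -> miss, prune
    N17 x:[24,37] y:[92/3,101/3] z:[30,52] -> hit [92/3,101/3], descend [2, 12]
      N2 x:[35,37] y:[92/3,31] z:[46,52] -> miss, prune
      N12 x:[24,29] y:[98/3,101/3] z:[30,36] -> miss, prune
  N9 x:[50,66] y:[95/3,125/3] z:[21,51] -> miss, prune

Visited [0, 1, 11, 6, 8, 14, 7, 17, 2, 12, 9]. Tests: 11 box, 1 leaf. Nearest: P3.

== RESULT ==
[0, 1, 11, 6, 8, 14, 7, 17, 2, 12, 9]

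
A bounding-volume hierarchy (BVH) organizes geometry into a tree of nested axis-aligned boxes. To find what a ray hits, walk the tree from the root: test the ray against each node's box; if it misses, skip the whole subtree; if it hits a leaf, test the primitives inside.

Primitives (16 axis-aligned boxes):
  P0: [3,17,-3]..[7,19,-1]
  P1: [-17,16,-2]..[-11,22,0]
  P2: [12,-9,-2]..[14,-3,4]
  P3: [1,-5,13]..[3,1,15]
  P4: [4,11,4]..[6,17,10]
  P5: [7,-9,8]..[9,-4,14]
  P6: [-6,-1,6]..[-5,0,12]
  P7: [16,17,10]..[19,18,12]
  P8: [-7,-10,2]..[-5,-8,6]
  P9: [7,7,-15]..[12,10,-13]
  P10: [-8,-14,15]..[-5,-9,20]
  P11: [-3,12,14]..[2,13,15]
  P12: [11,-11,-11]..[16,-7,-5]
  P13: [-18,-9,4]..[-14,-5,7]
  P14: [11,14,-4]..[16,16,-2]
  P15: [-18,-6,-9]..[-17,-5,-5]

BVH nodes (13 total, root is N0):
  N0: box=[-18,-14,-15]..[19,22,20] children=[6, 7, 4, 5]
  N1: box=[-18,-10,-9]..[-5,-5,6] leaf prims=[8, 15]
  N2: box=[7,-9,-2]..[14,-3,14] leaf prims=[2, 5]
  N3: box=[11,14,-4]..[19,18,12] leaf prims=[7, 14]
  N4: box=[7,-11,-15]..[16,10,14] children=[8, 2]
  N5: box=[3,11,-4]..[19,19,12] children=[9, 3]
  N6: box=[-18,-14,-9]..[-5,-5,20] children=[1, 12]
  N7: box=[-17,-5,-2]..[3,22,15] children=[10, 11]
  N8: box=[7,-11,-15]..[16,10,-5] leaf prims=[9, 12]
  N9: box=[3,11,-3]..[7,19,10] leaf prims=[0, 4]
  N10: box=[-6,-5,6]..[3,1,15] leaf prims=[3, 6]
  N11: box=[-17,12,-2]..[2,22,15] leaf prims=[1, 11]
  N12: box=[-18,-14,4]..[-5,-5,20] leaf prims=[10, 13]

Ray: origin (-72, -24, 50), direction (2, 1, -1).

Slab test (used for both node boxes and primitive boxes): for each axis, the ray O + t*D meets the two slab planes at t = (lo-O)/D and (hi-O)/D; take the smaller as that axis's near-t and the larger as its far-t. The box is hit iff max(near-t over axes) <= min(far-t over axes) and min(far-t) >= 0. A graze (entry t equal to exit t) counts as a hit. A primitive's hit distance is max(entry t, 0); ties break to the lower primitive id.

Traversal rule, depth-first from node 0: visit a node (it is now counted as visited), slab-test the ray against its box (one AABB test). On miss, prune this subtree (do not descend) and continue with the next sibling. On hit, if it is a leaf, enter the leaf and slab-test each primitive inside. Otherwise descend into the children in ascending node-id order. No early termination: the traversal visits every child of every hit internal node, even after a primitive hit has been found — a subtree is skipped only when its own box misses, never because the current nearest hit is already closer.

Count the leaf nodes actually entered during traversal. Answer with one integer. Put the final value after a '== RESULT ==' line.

Traverse from the root:
N0 x:[27,91/2] y:[10,46] z:[30,65] -> hit [30,91/2], descend [4, 5, 6, 7]
  N4 x:[79/2,44] y:[13,34] z:[36,65] -> miss, prune
  N5 x:[75/2,91/2] y:[35,43] z:[38,54] -> hit [38,43], descend [3, 9]
    N3 x:[83/2,91/2] y:[38,42] z:[38,54] -> hit [83/2,42] leaf, test {P7(miss), P14(miss)}
    N9 x:[75/2,79/2] y:[35,43] z:[40,53] -> miss, prune
  N6 x:[27,67/2] y:[10,19] z:[30,59] -> miss, prune
  N7 x:[55/2,75/2] y:[19,46] z:[35,52] -> hit [35,75/2], descend [10, 11]
    N10 x:[33,75/2] y:[19,25] z:[35,44] -> miss, prune
    N11 x:[55/2,37] y:[36,46] z:[35,52] -> hit [36,37] leaf, test {P1(miss), P11@t=36}

Visited [0, 4, 5, 3, 9, 6, 7, 10, 11]. Tests: 9 box, 2 leaf. Nearest: P11.

== RESULT ==
2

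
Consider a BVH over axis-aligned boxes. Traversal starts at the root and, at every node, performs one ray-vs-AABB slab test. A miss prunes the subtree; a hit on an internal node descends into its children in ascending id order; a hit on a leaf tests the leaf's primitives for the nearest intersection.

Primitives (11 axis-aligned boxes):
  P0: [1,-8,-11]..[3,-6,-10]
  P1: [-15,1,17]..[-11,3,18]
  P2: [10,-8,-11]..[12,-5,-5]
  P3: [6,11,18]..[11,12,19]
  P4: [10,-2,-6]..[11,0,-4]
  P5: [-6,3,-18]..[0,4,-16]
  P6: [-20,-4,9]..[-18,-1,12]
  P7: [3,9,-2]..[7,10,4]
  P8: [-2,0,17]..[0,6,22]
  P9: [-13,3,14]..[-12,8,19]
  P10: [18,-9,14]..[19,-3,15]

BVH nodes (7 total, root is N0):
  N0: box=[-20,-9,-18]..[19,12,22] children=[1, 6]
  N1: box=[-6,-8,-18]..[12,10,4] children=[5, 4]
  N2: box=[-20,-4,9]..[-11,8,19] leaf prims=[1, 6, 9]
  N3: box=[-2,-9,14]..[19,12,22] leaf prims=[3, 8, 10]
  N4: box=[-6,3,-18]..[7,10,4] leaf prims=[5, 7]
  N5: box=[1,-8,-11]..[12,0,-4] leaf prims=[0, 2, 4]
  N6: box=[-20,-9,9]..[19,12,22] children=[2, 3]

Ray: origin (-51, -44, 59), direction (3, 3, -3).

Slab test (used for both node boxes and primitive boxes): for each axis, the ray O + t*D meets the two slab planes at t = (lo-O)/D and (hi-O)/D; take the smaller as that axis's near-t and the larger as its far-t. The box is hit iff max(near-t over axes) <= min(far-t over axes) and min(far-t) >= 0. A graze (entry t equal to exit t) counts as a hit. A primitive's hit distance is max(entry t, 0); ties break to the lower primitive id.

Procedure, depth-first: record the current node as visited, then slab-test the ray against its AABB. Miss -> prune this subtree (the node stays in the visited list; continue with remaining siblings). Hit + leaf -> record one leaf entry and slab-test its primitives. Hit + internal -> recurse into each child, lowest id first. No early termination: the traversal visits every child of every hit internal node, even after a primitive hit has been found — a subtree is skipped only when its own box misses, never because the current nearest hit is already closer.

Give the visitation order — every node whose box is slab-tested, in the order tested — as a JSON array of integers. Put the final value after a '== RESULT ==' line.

Trace the traversal:
N0 x:[31/3,70/3] y:[35/3,56/3] z:[37/3,77/3] -> hit [37/3,56/3], descend [1, 6]
  N1 x:[15,21] y:[12,18] z:[55/3,77/3] -> miss, prune
  N6 x:[31/3,70/3] y:[35/3,56/3] z:[37/3,50/3] -> hit [37/3,50/3], descend [2, 3]
    N2 x:[31/3,40/3] y:[40/3,52/3] z:[40/3,50/3] -> hit [40/3,40/3] leaf, test {P1(miss), P6(miss), P9(miss)}
    N3 x:[49/3,70/3] y:[35/3,56/3] z:[37/3,15] -> miss, prune

order=[0, 1, 6, 2, 3]  |boxes|=5  |leaves|=1  hit=miss

== RESULT ==
[0, 1, 6, 2, 3]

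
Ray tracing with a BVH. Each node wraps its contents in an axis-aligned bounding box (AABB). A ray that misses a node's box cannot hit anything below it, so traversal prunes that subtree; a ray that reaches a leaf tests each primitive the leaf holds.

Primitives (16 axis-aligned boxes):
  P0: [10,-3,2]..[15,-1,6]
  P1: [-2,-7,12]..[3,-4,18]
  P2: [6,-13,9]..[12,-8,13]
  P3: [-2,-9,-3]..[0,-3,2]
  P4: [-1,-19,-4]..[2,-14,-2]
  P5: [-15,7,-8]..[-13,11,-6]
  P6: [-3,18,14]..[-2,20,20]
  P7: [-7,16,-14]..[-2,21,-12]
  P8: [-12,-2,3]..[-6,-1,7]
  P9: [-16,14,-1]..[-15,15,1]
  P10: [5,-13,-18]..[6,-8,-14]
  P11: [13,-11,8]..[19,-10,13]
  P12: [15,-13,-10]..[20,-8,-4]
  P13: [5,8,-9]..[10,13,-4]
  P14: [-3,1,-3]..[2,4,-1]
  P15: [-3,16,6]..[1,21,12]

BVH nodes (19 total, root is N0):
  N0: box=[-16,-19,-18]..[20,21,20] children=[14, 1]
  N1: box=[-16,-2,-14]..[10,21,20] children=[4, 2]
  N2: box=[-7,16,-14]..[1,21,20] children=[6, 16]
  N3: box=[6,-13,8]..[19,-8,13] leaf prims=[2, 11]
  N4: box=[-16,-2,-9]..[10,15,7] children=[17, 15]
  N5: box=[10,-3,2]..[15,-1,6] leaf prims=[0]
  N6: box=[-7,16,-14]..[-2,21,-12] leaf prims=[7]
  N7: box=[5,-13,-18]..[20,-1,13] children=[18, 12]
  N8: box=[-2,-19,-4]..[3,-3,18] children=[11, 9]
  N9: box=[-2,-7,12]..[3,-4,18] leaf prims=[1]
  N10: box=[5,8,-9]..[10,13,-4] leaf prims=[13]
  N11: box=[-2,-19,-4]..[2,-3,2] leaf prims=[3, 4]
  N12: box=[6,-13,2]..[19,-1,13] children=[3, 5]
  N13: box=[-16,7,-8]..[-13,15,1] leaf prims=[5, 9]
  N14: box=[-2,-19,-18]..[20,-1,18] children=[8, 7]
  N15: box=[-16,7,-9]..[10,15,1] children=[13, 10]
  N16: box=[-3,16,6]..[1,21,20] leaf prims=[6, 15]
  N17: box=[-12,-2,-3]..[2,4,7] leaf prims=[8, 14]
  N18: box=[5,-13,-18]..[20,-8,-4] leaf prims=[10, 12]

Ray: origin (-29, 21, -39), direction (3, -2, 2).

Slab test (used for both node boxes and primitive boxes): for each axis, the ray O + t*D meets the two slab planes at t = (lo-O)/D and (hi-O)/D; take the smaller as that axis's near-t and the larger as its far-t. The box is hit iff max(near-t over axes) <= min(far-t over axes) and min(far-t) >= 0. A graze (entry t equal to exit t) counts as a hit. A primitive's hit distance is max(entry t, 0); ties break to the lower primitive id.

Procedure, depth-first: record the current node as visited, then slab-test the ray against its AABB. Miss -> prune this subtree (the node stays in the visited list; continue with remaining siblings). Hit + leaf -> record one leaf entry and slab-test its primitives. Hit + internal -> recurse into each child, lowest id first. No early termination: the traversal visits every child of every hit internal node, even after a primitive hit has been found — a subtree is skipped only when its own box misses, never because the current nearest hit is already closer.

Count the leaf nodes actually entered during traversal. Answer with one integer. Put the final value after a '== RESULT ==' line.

Walk:
N0 x:[13/3,49/3] y:[0,20] z:[21/2,59/2] -> hit [21/2,49/3], descend [1, 14]
  N1 x:[13/3,13] y:[0,23/2] z:[25/2,59/2] -> miss, prune
  N14 x:[9,49/3] y:[11,20] z:[21/2,57/2] -> hit [11,49/3], descend [7, 8]
    N7 x:[34/3,49/3] y:[11,17] z:[21/2,26] -> hit [34/3,49/3], descend [12, 18]
      N12 x:[35/3,16] y:[11,17] z:[41/2,26] -> miss, prune
      N18 x:[34/3,49/3] y:[29/2,17] z:[21/2,35/2] -> hit [29/2,49/3] leaf, test {P10(miss), P12@t=44/3}
    N8 x:[9,32/3] y:[12,20] z:[35/2,57/2] -> miss, prune

order=[0, 1, 14, 7, 12, 18, 8]  |boxes|=7  |leaves|=1  hit=P12

== RESULT ==
1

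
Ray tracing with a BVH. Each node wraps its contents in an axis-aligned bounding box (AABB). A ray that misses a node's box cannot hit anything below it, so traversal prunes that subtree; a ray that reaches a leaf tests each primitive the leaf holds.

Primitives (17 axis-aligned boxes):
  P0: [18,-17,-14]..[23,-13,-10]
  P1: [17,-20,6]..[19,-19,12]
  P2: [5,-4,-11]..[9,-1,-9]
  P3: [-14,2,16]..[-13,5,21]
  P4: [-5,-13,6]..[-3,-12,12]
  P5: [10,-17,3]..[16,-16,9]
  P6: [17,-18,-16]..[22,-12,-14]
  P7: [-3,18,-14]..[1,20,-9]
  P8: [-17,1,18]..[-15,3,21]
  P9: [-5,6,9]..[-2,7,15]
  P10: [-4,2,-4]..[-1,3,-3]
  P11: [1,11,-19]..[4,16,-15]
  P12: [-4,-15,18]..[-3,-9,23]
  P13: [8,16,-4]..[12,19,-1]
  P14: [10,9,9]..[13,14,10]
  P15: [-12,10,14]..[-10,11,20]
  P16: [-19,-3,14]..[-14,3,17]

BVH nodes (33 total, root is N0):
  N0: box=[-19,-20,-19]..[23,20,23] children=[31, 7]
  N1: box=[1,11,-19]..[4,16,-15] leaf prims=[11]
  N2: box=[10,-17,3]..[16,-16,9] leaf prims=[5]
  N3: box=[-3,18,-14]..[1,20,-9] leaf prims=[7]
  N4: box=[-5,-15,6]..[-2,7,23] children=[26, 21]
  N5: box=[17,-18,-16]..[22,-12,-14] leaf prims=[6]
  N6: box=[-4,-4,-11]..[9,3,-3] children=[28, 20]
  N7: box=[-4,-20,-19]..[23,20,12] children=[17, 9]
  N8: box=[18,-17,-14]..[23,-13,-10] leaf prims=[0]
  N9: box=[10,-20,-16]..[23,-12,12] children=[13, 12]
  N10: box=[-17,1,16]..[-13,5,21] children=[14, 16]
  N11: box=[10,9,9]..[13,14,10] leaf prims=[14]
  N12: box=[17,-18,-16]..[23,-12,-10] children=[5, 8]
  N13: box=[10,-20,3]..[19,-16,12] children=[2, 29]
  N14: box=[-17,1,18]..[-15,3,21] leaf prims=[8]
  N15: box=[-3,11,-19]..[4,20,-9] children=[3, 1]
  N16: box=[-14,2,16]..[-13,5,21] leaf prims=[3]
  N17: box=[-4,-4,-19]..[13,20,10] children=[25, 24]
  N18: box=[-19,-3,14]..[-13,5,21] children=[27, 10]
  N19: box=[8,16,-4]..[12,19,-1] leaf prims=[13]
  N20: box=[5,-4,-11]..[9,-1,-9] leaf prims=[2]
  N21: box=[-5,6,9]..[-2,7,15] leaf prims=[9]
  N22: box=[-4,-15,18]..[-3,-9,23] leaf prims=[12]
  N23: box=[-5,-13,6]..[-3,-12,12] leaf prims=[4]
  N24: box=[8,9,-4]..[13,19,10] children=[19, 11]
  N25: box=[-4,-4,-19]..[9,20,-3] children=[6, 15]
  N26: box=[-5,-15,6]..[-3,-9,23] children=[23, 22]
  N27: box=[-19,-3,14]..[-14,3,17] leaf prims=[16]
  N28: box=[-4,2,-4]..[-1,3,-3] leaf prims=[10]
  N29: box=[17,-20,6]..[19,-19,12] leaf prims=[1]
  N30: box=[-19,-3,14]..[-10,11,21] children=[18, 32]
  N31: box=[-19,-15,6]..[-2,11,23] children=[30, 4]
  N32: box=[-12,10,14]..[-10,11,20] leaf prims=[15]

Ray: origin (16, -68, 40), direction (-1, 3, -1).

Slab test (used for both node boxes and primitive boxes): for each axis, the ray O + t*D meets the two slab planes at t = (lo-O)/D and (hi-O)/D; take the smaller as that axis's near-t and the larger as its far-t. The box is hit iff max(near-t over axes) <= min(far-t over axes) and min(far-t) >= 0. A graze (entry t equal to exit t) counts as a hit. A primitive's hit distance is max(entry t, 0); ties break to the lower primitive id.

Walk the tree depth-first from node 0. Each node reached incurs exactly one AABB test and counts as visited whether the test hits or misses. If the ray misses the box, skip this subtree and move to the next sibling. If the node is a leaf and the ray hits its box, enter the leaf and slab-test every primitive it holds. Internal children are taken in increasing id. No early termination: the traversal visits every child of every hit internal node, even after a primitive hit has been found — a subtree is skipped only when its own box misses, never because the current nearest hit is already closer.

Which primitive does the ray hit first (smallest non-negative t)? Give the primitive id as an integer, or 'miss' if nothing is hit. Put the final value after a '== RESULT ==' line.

Traverse from the root:
N0 x:[-7,35] y:[16,88/3] z:[17,59] -> hit [17,88/3], descend [7, 31]
  N7 x:[-7,20] y:[16,88/3] z:[28,59] -> miss, prune
  N31 x:[18,35] y:[53/3,79/3] z:[17,34] -> hit [18,79/3], descend [4, 30]
    N4 x:[18,21] y:[53/3,25] z:[17,34] -> hit [18,21], descend [21, 26]
      N21 x:[18,21] y:[74/3,25] z:[25,31] -> miss, prune
      N26 x:[19,21] y:[53/3,59/3] z:[17,34] -> hit [19,59/3], descend [22, 23]
        N22 x:[19,20] y:[53/3,59/3] z:[17,22] -> hit [19,59/3] leaf, test {P12@t=19}
        N23 x:[19,21] y:[55/3,56/3] z:[28,34] -> miss, prune
    N30 x:[26,35] y:[65/3,79/3] z:[19,26] -> hit [26,26], descend [18, 32]
      N18 x:[29,35] y:[65/3,73/3] z:[19,26] -> miss, prune
      N32 x:[26,28] y:[26,79/3] z:[20,26] -> hit [26,26] leaf, test {P15@t=26}

11 AABB tests over nodes [0, 7, 31, 4, 21, 26, 22, 23, 30, 18, 32]; 2 leaves entered; closest P12.

== RESULT ==
12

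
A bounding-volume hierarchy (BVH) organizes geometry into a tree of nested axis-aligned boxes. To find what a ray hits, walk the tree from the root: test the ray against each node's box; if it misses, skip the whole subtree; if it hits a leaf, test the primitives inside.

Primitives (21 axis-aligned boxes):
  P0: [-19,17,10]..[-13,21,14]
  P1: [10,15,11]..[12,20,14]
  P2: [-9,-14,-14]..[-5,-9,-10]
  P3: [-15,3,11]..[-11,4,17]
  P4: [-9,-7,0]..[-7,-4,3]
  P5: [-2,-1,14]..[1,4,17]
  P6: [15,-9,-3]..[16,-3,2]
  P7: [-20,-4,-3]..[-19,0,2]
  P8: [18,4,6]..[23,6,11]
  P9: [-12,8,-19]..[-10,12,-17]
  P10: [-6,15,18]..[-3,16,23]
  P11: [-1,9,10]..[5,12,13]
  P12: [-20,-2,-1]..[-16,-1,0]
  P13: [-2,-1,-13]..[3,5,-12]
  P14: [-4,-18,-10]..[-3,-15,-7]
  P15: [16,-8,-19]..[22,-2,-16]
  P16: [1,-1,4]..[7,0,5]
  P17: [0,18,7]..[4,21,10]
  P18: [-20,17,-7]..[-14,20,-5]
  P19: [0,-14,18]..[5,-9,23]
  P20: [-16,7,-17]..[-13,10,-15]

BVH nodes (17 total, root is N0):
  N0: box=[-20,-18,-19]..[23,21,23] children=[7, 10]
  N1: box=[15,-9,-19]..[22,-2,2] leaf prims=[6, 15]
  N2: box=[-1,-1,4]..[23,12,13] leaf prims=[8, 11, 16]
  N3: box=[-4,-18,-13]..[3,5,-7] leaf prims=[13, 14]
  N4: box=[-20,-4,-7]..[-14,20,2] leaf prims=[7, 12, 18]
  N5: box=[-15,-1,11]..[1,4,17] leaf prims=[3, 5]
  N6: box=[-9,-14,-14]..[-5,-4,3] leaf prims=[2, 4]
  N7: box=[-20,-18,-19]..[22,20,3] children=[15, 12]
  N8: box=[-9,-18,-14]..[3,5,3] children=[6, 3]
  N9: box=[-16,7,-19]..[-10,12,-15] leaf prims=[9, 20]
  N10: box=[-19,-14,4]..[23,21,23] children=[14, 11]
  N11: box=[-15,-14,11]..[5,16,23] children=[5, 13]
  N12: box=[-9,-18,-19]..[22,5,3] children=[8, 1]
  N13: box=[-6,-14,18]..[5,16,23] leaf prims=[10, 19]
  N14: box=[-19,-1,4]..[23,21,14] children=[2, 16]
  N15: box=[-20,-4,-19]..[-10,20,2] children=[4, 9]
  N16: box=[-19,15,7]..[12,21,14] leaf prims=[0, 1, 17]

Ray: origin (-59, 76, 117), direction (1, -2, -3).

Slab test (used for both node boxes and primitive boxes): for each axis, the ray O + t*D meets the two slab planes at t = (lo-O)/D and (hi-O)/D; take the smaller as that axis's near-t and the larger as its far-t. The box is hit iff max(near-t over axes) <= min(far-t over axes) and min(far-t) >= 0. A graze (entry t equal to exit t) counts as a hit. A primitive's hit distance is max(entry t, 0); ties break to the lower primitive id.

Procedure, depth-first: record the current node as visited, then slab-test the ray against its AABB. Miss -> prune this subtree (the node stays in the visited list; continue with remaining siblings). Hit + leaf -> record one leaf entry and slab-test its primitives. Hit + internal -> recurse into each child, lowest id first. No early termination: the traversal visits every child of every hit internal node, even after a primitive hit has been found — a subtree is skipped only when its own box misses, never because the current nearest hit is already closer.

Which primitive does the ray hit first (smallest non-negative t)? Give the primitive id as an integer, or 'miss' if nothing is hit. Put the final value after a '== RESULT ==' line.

Walk:
N0 x:[39,82] y:[55/2,47] z:[94/3,136/3] -> hit [39,136/3], descend [7, 10]
  N7 x:[39,81] y:[28,47] z:[38,136/3] -> hit [39,136/3], descend [12, 15]
    N12 x:[50,81] y:[71/2,47] z:[38,136/3] -> miss, prune
    N15 x:[39,49] y:[28,40] z:[115/3,136/3] -> hit [39,40], descend [4, 9]
      N4 x:[39,45] y:[28,40] z:[115/3,124/3] -> hit [39,40] leaf, test {P7@t=39, P12@t=39, P18(miss)}
      N9 x:[43,49] y:[32,69/2] z:[44,136/3] -> miss, prune
  N10 x:[40,82] y:[55/2,45] z:[94/3,113/3] -> miss, prune

7 AABB tests over nodes [0, 7, 12, 15, 4, 9, 10]; 1 leaf entered; closest P7.

== RESULT ==
7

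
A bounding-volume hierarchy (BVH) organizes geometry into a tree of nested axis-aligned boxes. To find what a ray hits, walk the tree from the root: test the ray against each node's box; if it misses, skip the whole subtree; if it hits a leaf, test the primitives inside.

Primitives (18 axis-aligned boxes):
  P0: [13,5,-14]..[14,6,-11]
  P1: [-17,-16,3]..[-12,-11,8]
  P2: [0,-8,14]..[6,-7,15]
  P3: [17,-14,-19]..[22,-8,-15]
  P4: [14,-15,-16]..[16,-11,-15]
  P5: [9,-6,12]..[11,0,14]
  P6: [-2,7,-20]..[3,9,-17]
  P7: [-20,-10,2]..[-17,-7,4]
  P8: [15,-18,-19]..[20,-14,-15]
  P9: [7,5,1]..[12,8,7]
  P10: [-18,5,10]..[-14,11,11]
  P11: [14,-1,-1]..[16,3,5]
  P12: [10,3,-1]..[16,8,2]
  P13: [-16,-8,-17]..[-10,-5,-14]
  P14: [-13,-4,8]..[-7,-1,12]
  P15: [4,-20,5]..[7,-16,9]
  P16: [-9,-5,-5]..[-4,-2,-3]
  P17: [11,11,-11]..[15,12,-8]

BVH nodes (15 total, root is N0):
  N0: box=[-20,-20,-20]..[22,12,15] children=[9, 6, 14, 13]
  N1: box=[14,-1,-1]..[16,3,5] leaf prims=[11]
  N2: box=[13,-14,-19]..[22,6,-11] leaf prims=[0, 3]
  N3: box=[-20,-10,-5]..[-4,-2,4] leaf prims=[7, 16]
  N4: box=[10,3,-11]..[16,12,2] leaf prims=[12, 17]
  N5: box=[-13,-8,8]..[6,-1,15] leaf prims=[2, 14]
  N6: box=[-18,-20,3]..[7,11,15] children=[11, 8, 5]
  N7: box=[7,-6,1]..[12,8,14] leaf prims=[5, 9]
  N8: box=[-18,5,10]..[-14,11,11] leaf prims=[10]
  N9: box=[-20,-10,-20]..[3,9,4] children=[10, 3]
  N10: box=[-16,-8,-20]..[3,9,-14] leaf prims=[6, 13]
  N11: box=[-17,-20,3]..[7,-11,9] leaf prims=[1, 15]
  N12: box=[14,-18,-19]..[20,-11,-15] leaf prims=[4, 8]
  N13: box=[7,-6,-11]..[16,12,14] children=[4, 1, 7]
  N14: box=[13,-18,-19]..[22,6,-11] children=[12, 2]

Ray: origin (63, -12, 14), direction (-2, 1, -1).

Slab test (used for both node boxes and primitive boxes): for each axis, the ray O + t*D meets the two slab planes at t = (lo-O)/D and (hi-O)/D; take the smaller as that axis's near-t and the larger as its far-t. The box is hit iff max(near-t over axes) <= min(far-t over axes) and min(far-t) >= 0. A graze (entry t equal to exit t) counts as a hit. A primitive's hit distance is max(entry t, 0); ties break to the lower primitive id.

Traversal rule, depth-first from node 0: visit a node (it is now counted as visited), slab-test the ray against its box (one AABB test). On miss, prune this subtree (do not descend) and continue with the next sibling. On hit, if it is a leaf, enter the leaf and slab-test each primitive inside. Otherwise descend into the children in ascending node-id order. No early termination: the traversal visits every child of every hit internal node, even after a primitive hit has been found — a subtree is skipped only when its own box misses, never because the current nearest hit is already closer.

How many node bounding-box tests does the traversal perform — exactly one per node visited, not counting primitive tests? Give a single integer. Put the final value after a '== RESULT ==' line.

Trace the traversal:
N0 x:[41/2,83/2] y:[-8,24] z:[-1,34] -> hit [41/2,24], descend [6, 9, 13, 14]
  N6 x:[28,81/2] y:[-8,23] z:[-1,11] -> miss, prune
  N9 x:[30,83/2] y:[2,21] z:[10,34] -> miss, prune
  N13 x:[47/2,28] y:[6,24] z:[0,25] -> hit [47/2,24], descend [1, 4, 7]
    N1 x:[47/2,49/2] y:[11,15] z:[9,15] -> miss, prune
    N4 x:[47/2,53/2] y:[15,24] z:[12,25] -> hit [47/2,24] leaf, test {P12(miss), P17@t=24}
    N7 x:[51/2,28] y:[6,20] z:[0,13] -> miss, prune
  N14 x:[41/2,25] y:[-6,18] z:[25,33] -> miss, prune

Visited [0, 6, 9, 13, 1, 4, 7, 14]. Tests: 8 box, 1 leaf. Nearest: P17.

== RESULT ==
8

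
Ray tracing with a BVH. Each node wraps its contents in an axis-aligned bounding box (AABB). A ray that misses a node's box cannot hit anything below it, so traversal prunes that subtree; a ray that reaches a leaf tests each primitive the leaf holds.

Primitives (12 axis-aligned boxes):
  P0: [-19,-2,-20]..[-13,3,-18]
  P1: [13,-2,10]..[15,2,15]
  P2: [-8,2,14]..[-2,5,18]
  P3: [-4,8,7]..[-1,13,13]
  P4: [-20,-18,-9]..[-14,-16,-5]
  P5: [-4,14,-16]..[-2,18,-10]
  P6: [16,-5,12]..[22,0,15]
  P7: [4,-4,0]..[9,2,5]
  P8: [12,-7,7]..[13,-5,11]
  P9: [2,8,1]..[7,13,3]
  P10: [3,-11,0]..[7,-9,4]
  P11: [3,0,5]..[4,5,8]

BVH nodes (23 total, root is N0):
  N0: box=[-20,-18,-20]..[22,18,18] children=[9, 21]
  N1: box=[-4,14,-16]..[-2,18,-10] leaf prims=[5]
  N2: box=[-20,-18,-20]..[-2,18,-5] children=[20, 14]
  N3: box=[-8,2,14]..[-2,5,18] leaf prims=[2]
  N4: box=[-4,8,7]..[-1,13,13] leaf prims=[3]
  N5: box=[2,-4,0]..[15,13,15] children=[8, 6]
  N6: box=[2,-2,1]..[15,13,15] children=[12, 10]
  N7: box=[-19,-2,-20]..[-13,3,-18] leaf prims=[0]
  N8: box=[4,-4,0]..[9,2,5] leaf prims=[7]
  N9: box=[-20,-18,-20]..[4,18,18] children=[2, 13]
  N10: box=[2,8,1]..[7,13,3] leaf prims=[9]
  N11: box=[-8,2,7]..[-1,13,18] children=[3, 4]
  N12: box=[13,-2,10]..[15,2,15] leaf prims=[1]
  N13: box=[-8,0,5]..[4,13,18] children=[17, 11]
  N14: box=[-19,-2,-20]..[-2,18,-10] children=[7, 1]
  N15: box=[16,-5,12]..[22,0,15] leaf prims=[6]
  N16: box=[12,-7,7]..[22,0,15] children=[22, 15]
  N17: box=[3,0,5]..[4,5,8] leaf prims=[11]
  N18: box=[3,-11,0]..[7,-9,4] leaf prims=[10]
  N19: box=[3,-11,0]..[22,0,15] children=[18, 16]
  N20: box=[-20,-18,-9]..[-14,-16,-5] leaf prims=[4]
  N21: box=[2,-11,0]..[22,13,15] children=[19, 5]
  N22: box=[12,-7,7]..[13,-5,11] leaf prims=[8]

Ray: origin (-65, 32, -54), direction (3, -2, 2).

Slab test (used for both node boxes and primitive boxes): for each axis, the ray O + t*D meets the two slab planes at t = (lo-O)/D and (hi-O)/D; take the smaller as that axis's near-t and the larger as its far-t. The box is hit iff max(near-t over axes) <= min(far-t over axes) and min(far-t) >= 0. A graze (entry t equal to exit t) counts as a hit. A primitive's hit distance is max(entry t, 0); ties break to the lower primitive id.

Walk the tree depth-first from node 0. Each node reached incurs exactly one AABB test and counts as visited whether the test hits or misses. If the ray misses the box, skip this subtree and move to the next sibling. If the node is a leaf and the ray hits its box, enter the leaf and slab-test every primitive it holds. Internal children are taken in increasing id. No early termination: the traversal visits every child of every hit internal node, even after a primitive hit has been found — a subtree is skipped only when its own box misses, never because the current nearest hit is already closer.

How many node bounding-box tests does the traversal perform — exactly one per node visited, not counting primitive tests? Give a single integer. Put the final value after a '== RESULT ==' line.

Traverse from the root:
N0 x:[15,29] y:[7,25] z:[17,36] -> hit [17,25], descend [9, 21]
  N9 x:[15,23] y:[7,25] z:[17,36] -> hit [17,23], descend [2, 13]
    N2 x:[15,21] y:[7,25] z:[17,49/2] -> hit [17,21], descend [14, 20]
      N14 x:[46/3,21] y:[7,17] z:[17,22] -> hit [17,17], descend [1, 7]
        N1 x:[61/3,21] y:[7,9] z:[19,22] -> miss, prune
        N7 x:[46/3,52/3] y:[29/2,17] z:[17,18] -> hit [17,17] leaf, test {P0@t=17}
      N20 x:[15,17] y:[24,25] z:[45/2,49/2] -> miss, prune
    N13 x:[19,23] y:[19/2,16] z:[59/2,36] -> miss, prune
  N21 x:[67/3,29] y:[19/2,43/2] z:[27,69/2] -> miss, prune

order=[0, 9, 2, 14, 1, 7, 20, 13, 21]  |boxes|=9  |leaves|=1  hit=P0

== RESULT ==
9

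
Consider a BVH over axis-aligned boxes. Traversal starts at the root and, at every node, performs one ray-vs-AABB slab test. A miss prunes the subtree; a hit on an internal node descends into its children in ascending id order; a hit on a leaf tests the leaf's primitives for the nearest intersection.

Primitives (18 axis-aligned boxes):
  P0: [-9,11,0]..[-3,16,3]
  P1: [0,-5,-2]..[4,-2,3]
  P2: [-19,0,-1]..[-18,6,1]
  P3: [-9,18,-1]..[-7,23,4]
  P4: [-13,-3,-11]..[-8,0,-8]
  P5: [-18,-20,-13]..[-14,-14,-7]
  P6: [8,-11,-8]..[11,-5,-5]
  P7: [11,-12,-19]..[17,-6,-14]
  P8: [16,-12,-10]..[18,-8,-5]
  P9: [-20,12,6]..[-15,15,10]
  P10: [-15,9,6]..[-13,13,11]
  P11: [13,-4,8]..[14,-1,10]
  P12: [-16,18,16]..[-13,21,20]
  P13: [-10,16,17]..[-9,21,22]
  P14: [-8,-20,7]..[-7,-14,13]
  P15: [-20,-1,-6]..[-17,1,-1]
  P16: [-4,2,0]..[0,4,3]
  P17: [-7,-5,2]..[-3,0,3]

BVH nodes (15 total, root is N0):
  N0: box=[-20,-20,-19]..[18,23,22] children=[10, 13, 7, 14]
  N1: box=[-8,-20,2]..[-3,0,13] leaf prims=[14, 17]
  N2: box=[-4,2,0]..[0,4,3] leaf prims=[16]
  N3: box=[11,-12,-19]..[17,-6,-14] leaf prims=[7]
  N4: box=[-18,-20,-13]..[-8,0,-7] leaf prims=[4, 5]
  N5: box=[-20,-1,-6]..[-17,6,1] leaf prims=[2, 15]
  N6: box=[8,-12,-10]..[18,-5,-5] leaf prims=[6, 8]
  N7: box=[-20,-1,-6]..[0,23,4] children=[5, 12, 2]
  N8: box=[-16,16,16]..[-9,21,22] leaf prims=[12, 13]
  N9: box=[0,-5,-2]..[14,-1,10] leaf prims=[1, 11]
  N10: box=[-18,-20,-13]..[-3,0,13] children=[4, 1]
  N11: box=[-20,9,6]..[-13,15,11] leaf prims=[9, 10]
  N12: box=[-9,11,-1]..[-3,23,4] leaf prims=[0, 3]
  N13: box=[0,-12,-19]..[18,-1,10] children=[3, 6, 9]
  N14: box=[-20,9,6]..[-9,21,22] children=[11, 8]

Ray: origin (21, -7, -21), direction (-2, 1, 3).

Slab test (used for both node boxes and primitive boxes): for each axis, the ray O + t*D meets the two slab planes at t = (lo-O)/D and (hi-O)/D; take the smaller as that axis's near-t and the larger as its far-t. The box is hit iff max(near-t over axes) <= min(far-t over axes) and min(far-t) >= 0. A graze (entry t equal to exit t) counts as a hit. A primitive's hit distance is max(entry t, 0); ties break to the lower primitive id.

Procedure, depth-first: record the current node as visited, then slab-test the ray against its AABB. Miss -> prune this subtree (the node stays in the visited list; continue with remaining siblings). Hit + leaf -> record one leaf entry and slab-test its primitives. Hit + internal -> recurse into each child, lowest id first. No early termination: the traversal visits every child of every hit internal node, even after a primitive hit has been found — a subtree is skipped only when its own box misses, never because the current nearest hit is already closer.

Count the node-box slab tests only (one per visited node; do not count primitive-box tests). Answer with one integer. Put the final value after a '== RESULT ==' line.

Trace the traversal:
N0 x:[3/2,41/2] y:[-13,30] z:[2/3,43/3] -> hit [3/2,43/3], descend [7, 10, 13, 14]
  N7 x:[21/2,41/2] y:[6,30] z:[5,25/3] -> miss, prune
  N10 x:[12,39/2] y:[-13,7] z:[8/3,34/3] -> miss, prune
  N13 x:[3/2,21/2] y:[-5,6] z:[2/3,31/3] -> hit [3/2,6], descend [3, 6, 9]
    N3 x:[2,5] y:[-5,1] z:[2/3,7/3] -> miss, prune
    N6 x:[3/2,13/2] y:[-5,2] z:[11/3,16/3] -> miss, prune
    N9 x:[7/2,21/2] y:[2,6] z:[19/3,31/3] -> miss, prune
  N14 x:[15,41/2] y:[16,28] z:[9,43/3] -> miss, prune

Summary -> nodes [0, 7, 10, 13, 3, 6, 9, 14]; box-tests=8; leaf-entries=0; first=miss

== RESULT ==
8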